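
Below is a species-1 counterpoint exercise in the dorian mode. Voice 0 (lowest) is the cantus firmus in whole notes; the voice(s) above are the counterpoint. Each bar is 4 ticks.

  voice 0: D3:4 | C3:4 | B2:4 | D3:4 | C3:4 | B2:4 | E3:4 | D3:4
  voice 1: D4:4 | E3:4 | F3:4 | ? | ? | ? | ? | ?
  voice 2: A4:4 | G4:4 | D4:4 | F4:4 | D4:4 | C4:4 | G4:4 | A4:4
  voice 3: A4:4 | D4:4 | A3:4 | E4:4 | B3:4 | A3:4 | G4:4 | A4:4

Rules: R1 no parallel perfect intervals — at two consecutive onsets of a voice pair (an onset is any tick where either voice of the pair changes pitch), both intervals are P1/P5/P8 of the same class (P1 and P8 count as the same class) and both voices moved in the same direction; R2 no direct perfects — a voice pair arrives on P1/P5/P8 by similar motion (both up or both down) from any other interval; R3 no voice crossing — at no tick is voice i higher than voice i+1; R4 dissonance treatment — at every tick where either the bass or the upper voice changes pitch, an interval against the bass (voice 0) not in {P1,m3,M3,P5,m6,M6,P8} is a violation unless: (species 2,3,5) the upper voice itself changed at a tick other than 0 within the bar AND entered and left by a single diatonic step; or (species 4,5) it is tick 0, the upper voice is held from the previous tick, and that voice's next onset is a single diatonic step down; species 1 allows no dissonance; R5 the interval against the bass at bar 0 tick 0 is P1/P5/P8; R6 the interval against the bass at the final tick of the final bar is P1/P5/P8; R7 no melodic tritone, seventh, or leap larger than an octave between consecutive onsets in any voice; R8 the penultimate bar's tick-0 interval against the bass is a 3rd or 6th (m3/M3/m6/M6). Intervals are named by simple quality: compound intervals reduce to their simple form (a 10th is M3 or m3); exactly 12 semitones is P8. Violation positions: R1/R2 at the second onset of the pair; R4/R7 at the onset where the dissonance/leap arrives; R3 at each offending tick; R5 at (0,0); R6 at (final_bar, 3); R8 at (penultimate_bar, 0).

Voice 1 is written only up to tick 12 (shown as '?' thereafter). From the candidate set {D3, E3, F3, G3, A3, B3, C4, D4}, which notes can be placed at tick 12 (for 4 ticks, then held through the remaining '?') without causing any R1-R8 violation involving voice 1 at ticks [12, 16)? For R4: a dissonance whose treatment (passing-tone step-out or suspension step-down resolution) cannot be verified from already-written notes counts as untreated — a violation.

{D3, F3}

D3: legal
E3: violates R4
F3: legal
G3: violates R4
A3: violates R2
B3: violates R7
C4: violates R4
D4: violates R2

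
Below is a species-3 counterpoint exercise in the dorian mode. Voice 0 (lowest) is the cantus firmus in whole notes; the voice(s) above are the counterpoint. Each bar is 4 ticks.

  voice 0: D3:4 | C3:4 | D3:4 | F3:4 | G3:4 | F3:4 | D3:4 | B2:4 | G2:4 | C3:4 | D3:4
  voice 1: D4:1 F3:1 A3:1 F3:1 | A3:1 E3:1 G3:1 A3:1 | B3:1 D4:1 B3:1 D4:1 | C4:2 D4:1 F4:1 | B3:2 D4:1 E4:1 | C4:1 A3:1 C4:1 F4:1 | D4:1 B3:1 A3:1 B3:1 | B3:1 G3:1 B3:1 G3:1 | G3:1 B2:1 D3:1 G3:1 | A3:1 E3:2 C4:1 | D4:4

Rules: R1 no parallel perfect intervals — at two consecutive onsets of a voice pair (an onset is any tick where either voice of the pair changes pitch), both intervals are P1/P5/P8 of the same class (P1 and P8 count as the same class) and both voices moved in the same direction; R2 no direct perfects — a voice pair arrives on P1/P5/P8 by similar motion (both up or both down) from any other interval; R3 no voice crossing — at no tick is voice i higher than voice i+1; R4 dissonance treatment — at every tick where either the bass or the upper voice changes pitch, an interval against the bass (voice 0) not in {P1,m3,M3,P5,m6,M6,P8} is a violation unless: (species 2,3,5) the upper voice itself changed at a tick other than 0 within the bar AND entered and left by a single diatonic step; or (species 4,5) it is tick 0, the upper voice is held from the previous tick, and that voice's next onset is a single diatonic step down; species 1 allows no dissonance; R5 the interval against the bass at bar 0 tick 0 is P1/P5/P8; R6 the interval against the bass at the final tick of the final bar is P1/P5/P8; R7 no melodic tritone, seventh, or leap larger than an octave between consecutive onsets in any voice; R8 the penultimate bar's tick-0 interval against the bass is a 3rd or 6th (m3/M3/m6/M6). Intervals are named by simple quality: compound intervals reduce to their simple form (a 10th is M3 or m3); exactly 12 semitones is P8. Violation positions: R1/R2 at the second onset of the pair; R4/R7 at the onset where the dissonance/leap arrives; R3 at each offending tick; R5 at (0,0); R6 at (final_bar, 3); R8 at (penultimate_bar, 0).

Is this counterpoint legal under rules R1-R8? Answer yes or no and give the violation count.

No (4 violations)

bar 0: v0=D3 v1=D4 (P8)
bar 1: v0=C3 v1=A3 (M6)
bar 2: v0=D3 v1=B3 (M6)
bar 3: v0=F3 v1=C4 (P5)
bar 4: v0=G3 v1=B3 (M3)
bar 5: v0=F3 v1=C4 (P5)
bar 6: v0=D3 v1=D4 (P8)
bar 7: v0=B2 v1=B3 (P8)
bar 8: v0=G2 v1=G3 (P8)
bar 9: v0=C3 v1=A3 (M6)
bar 10: v0=D3 v1=D4 (P8)
  R7 @ bar4.0: F4->B3 leap 6st
  R2 @ bar5.0: G3/E4 M6 -> F3/C4 P5 similar
  R1 @ bar6.0: F3/F4 P8 -> D3/D4 P8 similar
  R1 @ bar10.0: C3/C4 P8 -> D3/D4 P8 similar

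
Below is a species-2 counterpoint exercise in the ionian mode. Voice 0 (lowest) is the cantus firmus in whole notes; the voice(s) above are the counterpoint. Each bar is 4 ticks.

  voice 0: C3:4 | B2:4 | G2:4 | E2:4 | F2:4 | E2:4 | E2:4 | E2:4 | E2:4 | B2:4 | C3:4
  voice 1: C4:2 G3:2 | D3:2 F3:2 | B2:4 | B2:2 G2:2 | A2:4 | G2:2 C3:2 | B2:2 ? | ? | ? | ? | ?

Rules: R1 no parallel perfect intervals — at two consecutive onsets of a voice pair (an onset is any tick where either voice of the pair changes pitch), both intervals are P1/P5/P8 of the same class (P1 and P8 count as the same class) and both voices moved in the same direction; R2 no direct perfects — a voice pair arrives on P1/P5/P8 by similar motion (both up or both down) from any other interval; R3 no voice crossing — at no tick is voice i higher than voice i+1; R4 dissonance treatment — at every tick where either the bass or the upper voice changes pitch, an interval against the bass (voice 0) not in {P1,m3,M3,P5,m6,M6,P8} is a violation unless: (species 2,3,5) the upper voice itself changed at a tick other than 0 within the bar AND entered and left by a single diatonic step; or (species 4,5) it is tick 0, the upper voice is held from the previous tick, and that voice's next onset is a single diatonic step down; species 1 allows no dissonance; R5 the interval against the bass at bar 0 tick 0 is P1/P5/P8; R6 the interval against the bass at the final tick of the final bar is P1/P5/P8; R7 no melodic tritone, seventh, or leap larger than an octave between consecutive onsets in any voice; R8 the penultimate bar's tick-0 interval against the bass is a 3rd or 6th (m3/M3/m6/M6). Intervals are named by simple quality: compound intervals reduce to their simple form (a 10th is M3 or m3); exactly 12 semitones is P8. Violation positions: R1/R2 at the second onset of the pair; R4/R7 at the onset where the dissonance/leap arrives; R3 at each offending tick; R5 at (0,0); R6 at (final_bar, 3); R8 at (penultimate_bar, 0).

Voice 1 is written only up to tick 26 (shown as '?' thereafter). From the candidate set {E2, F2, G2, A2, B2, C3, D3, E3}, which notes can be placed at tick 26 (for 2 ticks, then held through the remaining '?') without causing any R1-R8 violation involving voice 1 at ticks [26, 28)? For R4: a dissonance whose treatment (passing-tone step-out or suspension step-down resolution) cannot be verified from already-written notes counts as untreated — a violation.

{B2, C3, E2, E3, G2}

E2: legal
F2: violates R4,R7
G2: legal
A2: violates R4
B2: legal
C3: legal
D3: violates R4
E3: legal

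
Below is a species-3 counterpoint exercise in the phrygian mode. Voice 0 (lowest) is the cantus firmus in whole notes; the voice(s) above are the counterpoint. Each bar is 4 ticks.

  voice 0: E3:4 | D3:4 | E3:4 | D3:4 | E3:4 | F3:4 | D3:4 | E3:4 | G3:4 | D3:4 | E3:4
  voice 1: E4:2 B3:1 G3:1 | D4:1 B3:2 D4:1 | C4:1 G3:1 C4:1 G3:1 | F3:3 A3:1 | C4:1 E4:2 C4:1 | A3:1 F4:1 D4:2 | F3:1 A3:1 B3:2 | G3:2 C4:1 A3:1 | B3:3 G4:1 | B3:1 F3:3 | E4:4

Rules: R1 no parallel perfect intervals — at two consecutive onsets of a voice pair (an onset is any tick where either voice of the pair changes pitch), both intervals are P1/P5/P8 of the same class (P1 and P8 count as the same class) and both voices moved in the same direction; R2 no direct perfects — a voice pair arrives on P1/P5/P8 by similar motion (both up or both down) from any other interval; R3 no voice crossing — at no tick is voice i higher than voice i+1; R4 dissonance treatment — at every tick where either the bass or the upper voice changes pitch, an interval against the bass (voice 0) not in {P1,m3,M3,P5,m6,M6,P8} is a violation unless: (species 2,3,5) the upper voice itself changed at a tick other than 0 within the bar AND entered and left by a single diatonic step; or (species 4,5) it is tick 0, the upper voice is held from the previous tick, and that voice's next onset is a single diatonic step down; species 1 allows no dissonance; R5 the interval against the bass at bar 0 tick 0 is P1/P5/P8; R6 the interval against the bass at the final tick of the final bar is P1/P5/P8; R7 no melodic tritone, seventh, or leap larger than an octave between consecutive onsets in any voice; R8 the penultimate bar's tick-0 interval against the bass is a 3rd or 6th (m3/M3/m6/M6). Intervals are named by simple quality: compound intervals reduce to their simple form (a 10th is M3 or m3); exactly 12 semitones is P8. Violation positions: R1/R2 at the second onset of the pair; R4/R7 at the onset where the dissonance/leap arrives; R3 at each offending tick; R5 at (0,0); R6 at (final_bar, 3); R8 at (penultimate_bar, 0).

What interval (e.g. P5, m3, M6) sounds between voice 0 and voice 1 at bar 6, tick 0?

voice 0=D3 voice 1=F3 -> m3

m3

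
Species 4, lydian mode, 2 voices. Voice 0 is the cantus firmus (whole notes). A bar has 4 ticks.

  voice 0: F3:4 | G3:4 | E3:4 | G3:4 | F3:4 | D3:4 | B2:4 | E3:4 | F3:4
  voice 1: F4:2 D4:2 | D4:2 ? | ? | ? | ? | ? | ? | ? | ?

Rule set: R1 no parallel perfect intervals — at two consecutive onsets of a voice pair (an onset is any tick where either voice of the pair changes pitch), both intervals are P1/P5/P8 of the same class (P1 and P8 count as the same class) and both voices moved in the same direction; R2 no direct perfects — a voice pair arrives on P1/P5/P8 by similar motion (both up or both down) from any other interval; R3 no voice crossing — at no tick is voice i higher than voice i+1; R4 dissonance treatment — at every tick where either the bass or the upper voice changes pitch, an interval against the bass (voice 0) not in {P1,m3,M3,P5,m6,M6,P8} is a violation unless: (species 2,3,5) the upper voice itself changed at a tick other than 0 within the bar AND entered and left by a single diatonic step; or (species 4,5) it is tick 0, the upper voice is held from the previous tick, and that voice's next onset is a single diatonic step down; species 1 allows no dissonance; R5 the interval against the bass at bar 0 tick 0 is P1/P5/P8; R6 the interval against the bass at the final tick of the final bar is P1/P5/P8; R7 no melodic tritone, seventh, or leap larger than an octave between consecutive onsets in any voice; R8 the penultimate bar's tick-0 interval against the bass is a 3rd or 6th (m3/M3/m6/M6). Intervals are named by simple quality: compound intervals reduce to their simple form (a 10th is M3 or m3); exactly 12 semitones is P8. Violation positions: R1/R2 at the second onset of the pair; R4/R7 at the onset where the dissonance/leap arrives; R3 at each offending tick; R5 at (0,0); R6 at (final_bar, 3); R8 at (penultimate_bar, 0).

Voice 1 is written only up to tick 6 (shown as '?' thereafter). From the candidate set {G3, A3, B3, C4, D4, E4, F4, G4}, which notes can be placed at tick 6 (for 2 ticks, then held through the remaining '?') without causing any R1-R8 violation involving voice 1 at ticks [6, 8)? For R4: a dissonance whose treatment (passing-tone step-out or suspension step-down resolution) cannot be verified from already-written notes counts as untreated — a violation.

{B3, D4, E4, G3, G4}

G3: legal
A3: violates R4
B3: legal
C4: violates R4
D4: legal
E4: legal
F4: violates R4
G4: legal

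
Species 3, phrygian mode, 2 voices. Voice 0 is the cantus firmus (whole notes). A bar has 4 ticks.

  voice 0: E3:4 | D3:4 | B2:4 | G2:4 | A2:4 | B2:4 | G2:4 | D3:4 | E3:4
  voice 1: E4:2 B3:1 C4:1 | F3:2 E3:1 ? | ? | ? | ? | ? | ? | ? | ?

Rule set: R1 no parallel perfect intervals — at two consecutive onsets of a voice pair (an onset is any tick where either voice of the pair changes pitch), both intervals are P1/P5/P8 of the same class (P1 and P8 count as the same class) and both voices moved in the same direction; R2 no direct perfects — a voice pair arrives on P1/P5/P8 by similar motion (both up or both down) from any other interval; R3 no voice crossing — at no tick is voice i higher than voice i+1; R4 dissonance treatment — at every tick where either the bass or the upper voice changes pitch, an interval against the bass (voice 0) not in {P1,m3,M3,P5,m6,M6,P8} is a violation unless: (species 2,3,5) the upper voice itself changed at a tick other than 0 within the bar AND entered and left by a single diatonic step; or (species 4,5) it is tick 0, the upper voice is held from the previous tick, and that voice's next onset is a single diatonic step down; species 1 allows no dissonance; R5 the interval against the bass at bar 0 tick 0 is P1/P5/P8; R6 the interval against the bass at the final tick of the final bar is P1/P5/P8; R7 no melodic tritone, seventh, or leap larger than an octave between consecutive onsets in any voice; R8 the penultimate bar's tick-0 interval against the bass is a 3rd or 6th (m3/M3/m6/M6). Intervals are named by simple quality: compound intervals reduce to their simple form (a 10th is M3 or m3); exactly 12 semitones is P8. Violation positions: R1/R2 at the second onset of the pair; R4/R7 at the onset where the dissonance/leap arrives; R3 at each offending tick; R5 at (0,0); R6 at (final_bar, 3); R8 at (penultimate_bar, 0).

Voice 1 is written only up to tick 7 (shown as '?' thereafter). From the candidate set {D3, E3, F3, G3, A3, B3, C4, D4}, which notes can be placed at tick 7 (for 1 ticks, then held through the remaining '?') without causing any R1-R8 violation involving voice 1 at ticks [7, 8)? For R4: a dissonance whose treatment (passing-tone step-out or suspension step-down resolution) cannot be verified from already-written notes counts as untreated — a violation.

{A3, B3, D3, E3, F3}

D3: legal
E3: legal
F3: legal
G3: violates R4
A3: legal
B3: legal
C4: violates R4
D4: violates R7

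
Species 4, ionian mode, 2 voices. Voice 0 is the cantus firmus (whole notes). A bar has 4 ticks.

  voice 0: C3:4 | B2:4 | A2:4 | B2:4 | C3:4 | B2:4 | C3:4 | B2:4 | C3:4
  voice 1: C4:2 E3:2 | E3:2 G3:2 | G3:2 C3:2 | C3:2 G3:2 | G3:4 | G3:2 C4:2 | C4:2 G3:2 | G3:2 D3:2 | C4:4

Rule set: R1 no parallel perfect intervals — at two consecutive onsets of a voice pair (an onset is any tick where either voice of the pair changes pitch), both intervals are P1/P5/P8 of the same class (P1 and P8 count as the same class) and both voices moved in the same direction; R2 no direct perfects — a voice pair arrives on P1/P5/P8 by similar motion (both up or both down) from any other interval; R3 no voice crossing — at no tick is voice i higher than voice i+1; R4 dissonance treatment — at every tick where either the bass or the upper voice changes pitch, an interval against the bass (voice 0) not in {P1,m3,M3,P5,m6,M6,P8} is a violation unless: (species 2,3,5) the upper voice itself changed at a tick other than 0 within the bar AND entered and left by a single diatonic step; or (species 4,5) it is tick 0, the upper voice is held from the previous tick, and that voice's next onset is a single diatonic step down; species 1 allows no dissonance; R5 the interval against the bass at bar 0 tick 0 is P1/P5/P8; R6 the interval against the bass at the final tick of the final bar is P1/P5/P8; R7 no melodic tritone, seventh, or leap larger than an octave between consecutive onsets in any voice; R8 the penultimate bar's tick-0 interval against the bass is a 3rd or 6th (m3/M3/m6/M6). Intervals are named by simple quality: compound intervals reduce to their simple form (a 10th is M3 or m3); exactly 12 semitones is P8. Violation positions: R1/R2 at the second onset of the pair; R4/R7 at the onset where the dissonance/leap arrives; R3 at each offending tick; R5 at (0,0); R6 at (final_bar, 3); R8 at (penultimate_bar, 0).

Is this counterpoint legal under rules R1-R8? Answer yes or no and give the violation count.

bar 0: v0=C3 v1=C4 (P8)
bar 1: v0=B2 v1=E3 (P4)
bar 2: v0=A2 v1=G3 (m7)
bar 3: v0=B2 v1=C3 (m2)
bar 4: v0=C3 v1=G3 (P5)
bar 5: v0=B2 v1=G3 (m6)
bar 6: v0=C3 v1=C4 (P8)
bar 7: v0=B2 v1=G3 (m6)
bar 8: v0=C3 v1=C4 (P8)
  R4 @ bar1.0: B2/E3 P4 untreated
  R4 @ bar2.0: A2/G3 m7 untreated
  R4 @ bar3.0: B2/C3 m2 untreated
  R4 @ bar5.2: B2/C4 m2 untreated
  R2 @ bar8.0: B2/D3 m3 -> C3/C4 P8 similar
  R7 @ bar8.0: D3->C4 leap 10st

No (6 violations)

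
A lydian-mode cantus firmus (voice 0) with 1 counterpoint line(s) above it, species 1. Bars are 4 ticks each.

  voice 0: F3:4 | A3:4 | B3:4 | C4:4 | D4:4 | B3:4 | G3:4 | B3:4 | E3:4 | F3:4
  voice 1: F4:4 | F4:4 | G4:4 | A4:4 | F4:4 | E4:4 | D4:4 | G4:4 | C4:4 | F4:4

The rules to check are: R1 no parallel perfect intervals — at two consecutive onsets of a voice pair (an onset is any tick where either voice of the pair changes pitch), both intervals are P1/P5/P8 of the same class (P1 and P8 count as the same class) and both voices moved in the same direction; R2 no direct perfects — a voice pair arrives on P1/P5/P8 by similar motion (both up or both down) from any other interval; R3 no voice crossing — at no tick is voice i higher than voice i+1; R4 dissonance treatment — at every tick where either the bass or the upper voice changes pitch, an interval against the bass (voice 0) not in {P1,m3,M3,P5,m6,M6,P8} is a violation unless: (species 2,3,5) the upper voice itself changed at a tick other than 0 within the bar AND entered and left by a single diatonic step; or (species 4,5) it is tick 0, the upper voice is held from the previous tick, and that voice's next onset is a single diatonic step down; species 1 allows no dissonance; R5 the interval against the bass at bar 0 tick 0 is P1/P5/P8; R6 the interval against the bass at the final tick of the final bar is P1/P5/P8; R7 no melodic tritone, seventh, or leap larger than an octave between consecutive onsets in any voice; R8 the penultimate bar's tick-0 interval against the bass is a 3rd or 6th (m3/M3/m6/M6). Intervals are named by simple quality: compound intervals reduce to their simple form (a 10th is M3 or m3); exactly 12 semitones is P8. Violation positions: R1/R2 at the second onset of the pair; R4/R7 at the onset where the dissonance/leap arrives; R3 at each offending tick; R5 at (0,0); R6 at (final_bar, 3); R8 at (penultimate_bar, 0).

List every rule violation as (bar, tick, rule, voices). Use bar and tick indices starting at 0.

bar 0: v0=F3 v1=F4 downbeat P8
bar 1: v0=A3 v1=F4 downbeat m6
bar 2: v0=B3 v1=G4 downbeat m6
bar 3: v0=C4 v1=A4 downbeat M6
bar 4: v0=D4 v1=F4 downbeat m3
bar 5: v0=B3 v1=E4 downbeat P4
bar 6: v0=G3 v1=D4 downbeat P5
bar 7: v0=B3 v1=G4 downbeat m6
bar 8: v0=E3 v1=C4 downbeat m6
bar 9: v0=F3 v1=F4 downbeat P8
  -> R4 @ bar 5 tick 0 v(0, 1): B3/E4 P4 untreated
  -> R2 @ bar 6 tick 0 v(0, 1): B3/E4 P4 -> G3/D4 P5 similar
  -> R2 @ bar 9 tick 0 v(0, 1): E3/C4 m6 -> F3/F4 P8 similar

(5, 0, R4, (0, 1))
(6, 0, R2, (0, 1))
(9, 0, R2, (0, 1))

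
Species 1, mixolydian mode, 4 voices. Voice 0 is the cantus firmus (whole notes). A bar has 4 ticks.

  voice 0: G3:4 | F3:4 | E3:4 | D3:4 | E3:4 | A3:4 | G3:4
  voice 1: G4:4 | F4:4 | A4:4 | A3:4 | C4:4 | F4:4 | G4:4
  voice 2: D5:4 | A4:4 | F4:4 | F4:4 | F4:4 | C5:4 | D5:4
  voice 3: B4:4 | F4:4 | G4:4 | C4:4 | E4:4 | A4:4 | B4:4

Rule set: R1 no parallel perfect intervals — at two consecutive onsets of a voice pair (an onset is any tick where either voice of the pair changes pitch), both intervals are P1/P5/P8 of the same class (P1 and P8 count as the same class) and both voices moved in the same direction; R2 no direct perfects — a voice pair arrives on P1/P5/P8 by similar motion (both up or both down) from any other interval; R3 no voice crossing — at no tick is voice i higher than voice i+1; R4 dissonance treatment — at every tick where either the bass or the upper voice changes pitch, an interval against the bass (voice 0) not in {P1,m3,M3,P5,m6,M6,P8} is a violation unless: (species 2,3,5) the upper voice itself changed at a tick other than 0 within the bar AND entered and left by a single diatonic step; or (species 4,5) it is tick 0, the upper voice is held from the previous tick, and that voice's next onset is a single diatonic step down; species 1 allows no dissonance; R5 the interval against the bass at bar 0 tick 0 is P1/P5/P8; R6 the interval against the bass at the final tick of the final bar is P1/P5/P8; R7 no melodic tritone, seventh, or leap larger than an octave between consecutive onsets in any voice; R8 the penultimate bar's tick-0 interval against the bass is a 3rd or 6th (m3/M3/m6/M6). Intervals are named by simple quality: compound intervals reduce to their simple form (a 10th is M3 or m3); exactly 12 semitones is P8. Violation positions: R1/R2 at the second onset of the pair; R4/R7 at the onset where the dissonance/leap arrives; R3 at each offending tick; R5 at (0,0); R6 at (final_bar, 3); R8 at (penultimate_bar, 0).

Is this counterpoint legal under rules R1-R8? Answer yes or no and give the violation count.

No (44 violations)

bar 0: v0=G3 v1=G4 v2=D5 v3=B4 (M3)
bar 1: v0=F3 v1=F4 v2=A4 v3=F4 (P8)
bar 2: v0=E3 v1=A4 v2=F4 v3=G4 (m3)
bar 3: v0=D3 v1=A3 v2=F4 v3=C4 (m7)
bar 4: v0=E3 v1=C4 v2=F4 v3=E4 (P8)
bar 5: v0=A3 v1=F4 v2=C5 v3=A4 (P8)
bar 6: v0=G3 v1=G4 v2=D5 v3=B4 (M3)
  R3 @ bar0.0: D5 above B4
  R5 @ bar0.0: opens on M3
  R3 @ bar0.1: D5 above B4
  R3 @ bar0.2: D5 above B4
  R3 @ bar0.3: D5 above B4
  R1 @ bar1.0: G3/G4 P8 -> F3/F4 P8 similar
  R2 @ bar1.0: G3/B4 M3 -> F3/F4 P8 similar
  R2 @ bar1.0: G4/B4 M3 -> F4/F4 P1 similar
  R3 @ bar1.0: A4 above F4
  R7 @ bar1.0: B4->F4 leap 6st
  R3 @ bar1.1: A4 above F4
  R3 @ bar1.2: A4 above F4
  R3 @ bar1.3: A4 above F4
  R3 @ bar2.0: A4 above F4
  R4 @ bar2.0: E3/A4 P4 untreated
  R4 @ bar2.0: E3/F4 m2 untreated
  R3 @ bar2.1: A4 above F4
  R3 @ bar2.2: A4 above F4
  R3 @ bar2.3: A4 above F4
  R2 @ bar3.0: E3/A4 P4 -> D3/A3 P5 similar
  R3 @ bar3.0: F4 above C4
  R4 @ bar3.0: D3/C4 m7 untreated
  R3 @ bar3.1: F4 above C4
  R3 @ bar3.2: F4 above C4
  R3 @ bar3.3: F4 above C4
  R2 @ bar4.0: D3/C4 m7 -> E3/E4 P8 similar
  R3 @ bar4.0: F4 above E4
  R4 @ bar4.0: E3/F4 m2 untreated
  R3 @ bar4.1: F4 above E4
  R3 @ bar4.2: F4 above E4
  R3 @ bar4.3: F4 above E4
  R1 @ bar5.0: E3/E4 P8 -> A3/A4 P8 similar
  R2 @ bar5.0: C4/F4 P4 -> F4/C5 P5 similar
  R3 @ bar5.0: C5 above A4
  R8 @ bar5.0: penult P8 not 3rd/6th
  R3 @ bar5.1: C5 above A4
  R3 @ bar5.2: C5 above A4
  R3 @ bar5.3: C5 above A4
  R1 @ bar6.0: F4/C5 P5 -> G4/D5 P5 similar
  R3 @ bar6.0: D5 above B4
  R3 @ bar6.1: D5 above B4
  R3 @ bar6.2: D5 above B4
  R3 @ bar6.3: D5 above B4
  R6 @ bar6.3: closes on M3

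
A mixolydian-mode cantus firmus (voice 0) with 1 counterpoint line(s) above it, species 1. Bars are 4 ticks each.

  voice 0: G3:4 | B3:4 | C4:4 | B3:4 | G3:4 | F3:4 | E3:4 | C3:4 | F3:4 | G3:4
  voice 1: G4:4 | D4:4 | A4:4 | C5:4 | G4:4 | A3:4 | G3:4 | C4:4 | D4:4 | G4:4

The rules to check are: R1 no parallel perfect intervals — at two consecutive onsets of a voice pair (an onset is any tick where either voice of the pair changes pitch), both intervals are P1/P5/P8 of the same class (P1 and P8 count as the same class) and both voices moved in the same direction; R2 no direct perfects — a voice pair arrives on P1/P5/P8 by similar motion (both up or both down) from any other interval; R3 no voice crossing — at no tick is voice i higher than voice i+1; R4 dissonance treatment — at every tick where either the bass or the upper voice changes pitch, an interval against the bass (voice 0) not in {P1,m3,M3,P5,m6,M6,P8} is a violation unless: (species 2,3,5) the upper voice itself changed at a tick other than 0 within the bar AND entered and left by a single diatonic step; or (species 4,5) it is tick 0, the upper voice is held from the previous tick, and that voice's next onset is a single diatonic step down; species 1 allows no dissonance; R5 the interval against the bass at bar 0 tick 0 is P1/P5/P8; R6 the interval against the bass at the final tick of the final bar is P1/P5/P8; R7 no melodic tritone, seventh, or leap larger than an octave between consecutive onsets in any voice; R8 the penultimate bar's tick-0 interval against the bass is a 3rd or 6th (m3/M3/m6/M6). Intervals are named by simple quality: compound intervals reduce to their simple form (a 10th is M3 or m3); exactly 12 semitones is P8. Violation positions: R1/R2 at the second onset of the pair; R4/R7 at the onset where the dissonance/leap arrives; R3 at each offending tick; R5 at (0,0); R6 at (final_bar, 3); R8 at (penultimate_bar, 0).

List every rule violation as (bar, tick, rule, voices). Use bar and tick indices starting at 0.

(3, 0, R4, (0, 1))
(4, 0, R2, (0, 1))
(5, 0, R7, (1,))
(9, 0, R2, (0, 1))

bar 0: v0=G3 v1=G4 downbeat P8
bar 1: v0=B3 v1=D4 downbeat m3
bar 2: v0=C4 v1=A4 downbeat M6
bar 3: v0=B3 v1=C5 downbeat m2
bar 4: v0=G3 v1=G4 downbeat P8
bar 5: v0=F3 v1=A3 downbeat M3
bar 6: v0=E3 v1=G3 downbeat m3
bar 7: v0=C3 v1=C4 downbeat P8
bar 8: v0=F3 v1=D4 downbeat M6
bar 9: v0=G3 v1=G4 downbeat P8
  -> R4 @ bar 3 tick 0 v(0, 1): B3/C5 m2 untreated
  -> R2 @ bar 4 tick 0 v(0, 1): B3/C5 m2 -> G3/G4 P8 similar
  -> R7 @ bar 5 tick 0 v(1,): G4->A3 leap 10st
  -> R2 @ bar 9 tick 0 v(0, 1): F3/D4 M6 -> G3/G4 P8 similar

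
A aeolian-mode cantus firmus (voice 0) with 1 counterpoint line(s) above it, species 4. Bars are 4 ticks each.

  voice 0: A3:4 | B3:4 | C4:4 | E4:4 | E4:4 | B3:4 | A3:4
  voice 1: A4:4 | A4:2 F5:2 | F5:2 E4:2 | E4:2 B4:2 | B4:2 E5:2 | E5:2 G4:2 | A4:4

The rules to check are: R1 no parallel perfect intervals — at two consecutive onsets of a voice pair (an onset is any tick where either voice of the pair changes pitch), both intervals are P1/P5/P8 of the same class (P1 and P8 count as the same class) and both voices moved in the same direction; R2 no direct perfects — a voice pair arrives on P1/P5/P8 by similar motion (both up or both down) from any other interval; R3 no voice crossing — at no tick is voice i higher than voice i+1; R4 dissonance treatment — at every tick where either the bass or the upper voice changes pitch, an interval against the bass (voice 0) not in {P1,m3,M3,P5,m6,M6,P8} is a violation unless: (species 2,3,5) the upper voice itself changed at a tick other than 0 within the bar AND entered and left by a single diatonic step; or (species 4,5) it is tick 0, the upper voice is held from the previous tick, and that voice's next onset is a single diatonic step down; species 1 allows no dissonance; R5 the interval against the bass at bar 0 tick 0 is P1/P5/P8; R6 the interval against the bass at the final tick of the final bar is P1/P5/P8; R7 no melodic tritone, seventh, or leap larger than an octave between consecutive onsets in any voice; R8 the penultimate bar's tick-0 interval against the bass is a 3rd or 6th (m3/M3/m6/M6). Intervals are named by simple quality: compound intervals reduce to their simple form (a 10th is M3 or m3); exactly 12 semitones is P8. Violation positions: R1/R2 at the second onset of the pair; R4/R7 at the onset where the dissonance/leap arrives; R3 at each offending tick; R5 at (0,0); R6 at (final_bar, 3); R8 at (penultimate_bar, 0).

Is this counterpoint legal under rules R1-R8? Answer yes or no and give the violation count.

bar 0: v0=A3 v1=A4 (P8)
bar 1: v0=B3 v1=A4 (m7)
bar 2: v0=C4 v1=F5 (P4)
bar 3: v0=E4 v1=E4 (P1)
bar 4: v0=E4 v1=B4 (P5)
bar 5: v0=B3 v1=E5 (P4)
bar 6: v0=A3 v1=A4 (P8)
  R4 @ bar1.0: B3/A4 m7 untreated
  R4 @ bar1.2: B3/F5 TT untreated
  R4 @ bar2.0: C4/F5 P4 untreated
  R7 @ bar2.2: F5->E4 leap 13st
  R4 @ bar5.0: B3/E5 P4 untreated
  R8 @ bar5.0: penult P4 not 3rd/6th

No (6 violations)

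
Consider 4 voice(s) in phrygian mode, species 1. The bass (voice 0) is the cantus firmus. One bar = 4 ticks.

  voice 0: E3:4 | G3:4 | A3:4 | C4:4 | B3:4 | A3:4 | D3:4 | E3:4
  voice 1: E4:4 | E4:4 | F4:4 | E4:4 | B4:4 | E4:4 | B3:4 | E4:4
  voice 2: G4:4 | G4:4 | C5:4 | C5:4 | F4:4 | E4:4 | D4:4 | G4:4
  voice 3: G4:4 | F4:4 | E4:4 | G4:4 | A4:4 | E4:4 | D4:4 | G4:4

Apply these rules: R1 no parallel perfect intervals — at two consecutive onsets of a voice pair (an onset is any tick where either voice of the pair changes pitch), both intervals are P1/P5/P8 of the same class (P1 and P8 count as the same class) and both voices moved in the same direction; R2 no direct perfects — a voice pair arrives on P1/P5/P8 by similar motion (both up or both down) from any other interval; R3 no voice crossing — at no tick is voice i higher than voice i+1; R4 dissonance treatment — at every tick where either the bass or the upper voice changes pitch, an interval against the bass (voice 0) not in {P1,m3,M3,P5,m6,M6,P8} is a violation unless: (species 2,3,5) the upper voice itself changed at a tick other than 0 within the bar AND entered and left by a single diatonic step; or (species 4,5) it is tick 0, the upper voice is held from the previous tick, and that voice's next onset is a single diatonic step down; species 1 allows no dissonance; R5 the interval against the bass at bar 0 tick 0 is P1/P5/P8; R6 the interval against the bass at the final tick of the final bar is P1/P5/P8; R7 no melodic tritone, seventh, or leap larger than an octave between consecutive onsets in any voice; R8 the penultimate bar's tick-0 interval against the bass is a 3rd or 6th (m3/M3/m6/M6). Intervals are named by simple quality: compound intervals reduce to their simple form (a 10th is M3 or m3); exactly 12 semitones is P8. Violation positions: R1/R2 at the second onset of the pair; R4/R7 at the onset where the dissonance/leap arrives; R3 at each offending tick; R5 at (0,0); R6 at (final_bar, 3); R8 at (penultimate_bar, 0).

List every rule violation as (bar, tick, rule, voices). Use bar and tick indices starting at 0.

(0, 0, R5, (0, 2))
(0, 0, R5, (0, 3))
(1, 0, R3, (2, 3))
(1, 0, R4, (0, 3))
(1, 1, R3, (2, 3))
(1, 2, R3, (2, 3))
(1, 3, R3, (2, 3))
(2, 0, R2, (1, 2))
(2, 0, R3, (2, 3))
(2, 1, R3, (2, 3))
(2, 2, R3, (2, 3))
(2, 3, R3, (2, 3))
(3, 0, R1, (0, 3))
(3, 0, R3, (2, 3))
(3, 1, R3, (2, 3))
(3, 2, R3, (2, 3))
(3, 3, R3, (2, 3))
(4, 0, R3, (1, 2))
(4, 0, R4, (0, 2))
(4, 0, R4, (0, 3))
(4, 1, R3, (1, 2))
(4, 2, R3, (1, 2))
(4, 3, R3, (1, 2))
(5, 0, R2, (0, 1))
(5, 0, R2, (0, 2))
(5, 0, R2, (0, 3))
(5, 0, R2, (1, 2))
(5, 0, R2, (1, 3))
(5, 0, R2, (2, 3))
(6, 0, R1, (2, 3))
(6, 0, R2, (0, 2))
(6, 0, R2, (0, 3))
(6, 0, R8, (0, 2))
(6, 0, R8, (0, 3))
(7, 0, R1, (2, 3))
(7, 0, R2, (0, 1))
(7, 3, R6, (0, 2))
(7, 3, R6, (0, 3))

bar 0: v0=E3 v1=E4 v2=G4 v3=G4 downbeat m3
bar 1: v0=G3 v1=E4 v2=G4 v3=F4 downbeat m7
bar 2: v0=A3 v1=F4 v2=C5 v3=E4 downbeat P5
bar 3: v0=C4 v1=E4 v2=C5 v3=G4 downbeat P5
bar 4: v0=B3 v1=B4 v2=F4 v3=A4 downbeat m7
bar 5: v0=A3 v1=E4 v2=E4 v3=E4 downbeat P5
bar 6: v0=D3 v1=B3 v2=D4 v3=D4 downbeat P8
bar 7: v0=E3 v1=E4 v2=G4 v3=G4 downbeat m3
  -> R5 @ bar 0 tick 0 v(0, 2): opens on m3
  -> R5 @ bar 0 tick 0 v(0, 3): opens on m3
  -> R3 @ bar 1 tick 0 v(2, 3): G4 above F4
  -> R4 @ bar 1 tick 0 v(0, 3): G3/F4 m7 untreated
  -> R3 @ bar 1 tick 1 v(2, 3): G4 above F4
  -> R3 @ bar 1 tick 2 v(2, 3): G4 above F4
  -> R3 @ bar 1 tick 3 v(2, 3): G4 above F4
  -> R2 @ bar 2 tick 0 v(1, 2): E4/G4 m3 -> F4/C5 P5 similar
  -> R3 @ bar 2 tick 0 v(2, 3): C5 above E4
  -> R3 @ bar 2 tick 1 v(2, 3): C5 above E4
  -> R3 @ bar 2 tick 2 v(2, 3): C5 above E4
  -> R3 @ bar 2 tick 3 v(2, 3): C5 above E4
  -> R1 @ bar 3 tick 0 v(0, 3): A3/E4 P5 -> C4/G4 P5 similar
  -> R3 @ bar 3 tick 0 v(2, 3): C5 above G4
  -> R3 @ bar 3 tick 1 v(2, 3): C5 above G4
  -> R3 @ bar 3 tick 2 v(2, 3): C5 above G4
  -> R3 @ bar 3 tick 3 v(2, 3): C5 above G4
  -> R3 @ bar 4 tick 0 v(1, 2): B4 above F4
  -> R4 @ bar 4 tick 0 v(0, 2): B3/F4 TT untreated
  -> R4 @ bar 4 tick 0 v(0, 3): B3/A4 m7 untreated
  -> R3 @ bar 4 tick 1 v(1, 2): B4 above F4
  -> R3 @ bar 4 tick 2 v(1, 2): B4 above F4
  -> R3 @ bar 4 tick 3 v(1, 2): B4 above F4
  -> R2 @ bar 5 tick 0 v(0, 1): B3/B4 P8 -> A3/E4 P5 similar
  -> R2 @ bar 5 tick 0 v(0, 2): B3/F4 TT -> A3/E4 P5 similar
  -> R2 @ bar 5 tick 0 v(0, 3): B3/A4 m7 -> A3/E4 P5 similar
  -> R2 @ bar 5 tick 0 v(1, 2): B4/F4 TT -> E4/E4 P1 similar
  -> R2 @ bar 5 tick 0 v(1, 3): B4/A4 M2 -> E4/E4 P1 similar
  -> R2 @ bar 5 tick 0 v(2, 3): F4/A4 M3 -> E4/E4 P1 similar
  -> R1 @ bar 6 tick 0 v(2, 3): E4/E4 P1 -> D4/D4 P1 similar
  -> R2 @ bar 6 tick 0 v(0, 2): A3/E4 P5 -> D3/D4 P8 similar
  -> R2 @ bar 6 tick 0 v(0, 3): A3/E4 P5 -> D3/D4 P8 similar
  -> R8 @ bar 6 tick 0 v(0, 2): penult P8 not 3rd/6th
  -> R8 @ bar 6 tick 0 v(0, 3): penult P8 not 3rd/6th
  -> R1 @ bar 7 tick 0 v(2, 3): D4/D4 P1 -> G4/G4 P1 similar
  -> R2 @ bar 7 tick 0 v(0, 1): D3/B3 M6 -> E3/E4 P8 similar
  -> R6 @ bar 7 tick 3 v(0, 2): closes on m3
  -> R6 @ bar 7 tick 3 v(0, 3): closes on m3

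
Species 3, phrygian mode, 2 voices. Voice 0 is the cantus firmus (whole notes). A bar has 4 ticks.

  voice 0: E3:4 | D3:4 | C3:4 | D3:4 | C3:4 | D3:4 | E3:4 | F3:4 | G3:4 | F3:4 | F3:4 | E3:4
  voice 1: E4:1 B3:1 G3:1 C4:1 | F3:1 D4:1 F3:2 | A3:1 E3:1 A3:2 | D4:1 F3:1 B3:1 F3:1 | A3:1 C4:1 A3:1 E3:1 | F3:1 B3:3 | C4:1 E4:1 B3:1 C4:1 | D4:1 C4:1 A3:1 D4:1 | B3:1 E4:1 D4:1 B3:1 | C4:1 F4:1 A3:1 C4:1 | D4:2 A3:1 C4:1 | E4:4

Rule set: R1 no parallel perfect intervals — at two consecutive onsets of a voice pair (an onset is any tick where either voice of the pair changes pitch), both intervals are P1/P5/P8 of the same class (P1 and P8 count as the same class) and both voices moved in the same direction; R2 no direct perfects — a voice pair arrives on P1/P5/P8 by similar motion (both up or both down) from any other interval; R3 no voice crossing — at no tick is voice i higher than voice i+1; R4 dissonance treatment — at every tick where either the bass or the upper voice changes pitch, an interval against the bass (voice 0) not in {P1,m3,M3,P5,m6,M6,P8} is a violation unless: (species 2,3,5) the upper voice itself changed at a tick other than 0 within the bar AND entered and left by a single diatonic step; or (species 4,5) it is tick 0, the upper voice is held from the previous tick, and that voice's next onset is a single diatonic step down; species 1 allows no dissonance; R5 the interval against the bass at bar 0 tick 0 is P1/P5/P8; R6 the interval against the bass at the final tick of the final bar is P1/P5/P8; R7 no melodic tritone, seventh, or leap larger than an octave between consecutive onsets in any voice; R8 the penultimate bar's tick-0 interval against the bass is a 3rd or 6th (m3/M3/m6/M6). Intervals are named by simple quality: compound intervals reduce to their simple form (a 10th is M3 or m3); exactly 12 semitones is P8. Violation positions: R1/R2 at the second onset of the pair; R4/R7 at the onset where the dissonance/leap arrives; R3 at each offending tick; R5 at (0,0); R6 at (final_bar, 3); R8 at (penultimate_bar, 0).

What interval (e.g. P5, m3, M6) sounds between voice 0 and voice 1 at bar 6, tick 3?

m6

voice 0=E3 voice 1=C4 -> m6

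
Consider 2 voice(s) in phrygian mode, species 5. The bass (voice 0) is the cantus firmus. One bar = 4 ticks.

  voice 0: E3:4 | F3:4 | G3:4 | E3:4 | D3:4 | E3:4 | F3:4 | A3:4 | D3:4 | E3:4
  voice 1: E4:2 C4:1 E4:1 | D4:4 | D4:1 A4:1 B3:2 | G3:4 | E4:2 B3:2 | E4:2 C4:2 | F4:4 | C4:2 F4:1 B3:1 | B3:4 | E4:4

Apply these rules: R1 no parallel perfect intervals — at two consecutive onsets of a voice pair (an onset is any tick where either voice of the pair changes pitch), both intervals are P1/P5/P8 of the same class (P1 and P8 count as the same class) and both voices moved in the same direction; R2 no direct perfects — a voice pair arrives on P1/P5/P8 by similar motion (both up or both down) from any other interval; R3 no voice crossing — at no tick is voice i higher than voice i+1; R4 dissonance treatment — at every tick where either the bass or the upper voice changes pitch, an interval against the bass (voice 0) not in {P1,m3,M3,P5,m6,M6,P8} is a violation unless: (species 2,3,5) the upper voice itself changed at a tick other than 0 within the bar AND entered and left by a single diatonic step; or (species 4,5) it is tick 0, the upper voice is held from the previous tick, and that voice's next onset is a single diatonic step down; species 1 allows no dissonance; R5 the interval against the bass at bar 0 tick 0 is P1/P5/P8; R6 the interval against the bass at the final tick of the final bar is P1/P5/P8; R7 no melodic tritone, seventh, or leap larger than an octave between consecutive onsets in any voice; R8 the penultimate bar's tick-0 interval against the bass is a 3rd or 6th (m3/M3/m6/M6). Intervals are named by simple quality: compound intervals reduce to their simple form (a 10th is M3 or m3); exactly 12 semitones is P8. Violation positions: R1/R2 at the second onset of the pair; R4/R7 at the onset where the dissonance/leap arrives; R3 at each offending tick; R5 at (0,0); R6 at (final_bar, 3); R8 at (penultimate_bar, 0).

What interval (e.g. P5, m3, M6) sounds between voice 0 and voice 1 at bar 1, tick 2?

voice 0=F3 voice 1=D4 -> M6

M6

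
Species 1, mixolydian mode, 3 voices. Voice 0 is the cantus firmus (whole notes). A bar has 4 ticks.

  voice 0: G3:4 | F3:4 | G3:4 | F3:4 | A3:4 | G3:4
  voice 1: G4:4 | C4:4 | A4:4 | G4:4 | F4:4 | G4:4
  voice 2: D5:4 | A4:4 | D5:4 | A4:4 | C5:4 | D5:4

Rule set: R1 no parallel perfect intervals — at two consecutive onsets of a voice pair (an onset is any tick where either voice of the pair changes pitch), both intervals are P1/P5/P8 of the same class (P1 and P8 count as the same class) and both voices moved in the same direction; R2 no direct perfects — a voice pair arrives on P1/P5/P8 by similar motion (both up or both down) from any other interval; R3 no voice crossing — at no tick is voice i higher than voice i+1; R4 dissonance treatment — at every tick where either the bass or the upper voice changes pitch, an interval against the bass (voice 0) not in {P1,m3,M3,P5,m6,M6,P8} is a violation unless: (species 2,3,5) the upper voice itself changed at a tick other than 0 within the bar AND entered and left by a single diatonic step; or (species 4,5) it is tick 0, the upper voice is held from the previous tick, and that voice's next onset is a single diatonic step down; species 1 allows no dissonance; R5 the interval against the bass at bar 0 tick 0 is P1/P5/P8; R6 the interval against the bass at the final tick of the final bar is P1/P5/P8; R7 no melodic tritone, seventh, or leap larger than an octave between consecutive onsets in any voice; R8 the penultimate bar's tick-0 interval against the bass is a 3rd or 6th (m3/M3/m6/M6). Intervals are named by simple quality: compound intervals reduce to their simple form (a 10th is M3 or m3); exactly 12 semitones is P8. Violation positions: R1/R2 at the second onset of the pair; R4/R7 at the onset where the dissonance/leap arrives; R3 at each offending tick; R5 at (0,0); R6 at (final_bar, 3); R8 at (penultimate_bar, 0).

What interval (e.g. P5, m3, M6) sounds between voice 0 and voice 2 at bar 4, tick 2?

m3

voice 0=A3 voice 2=C5 -> m3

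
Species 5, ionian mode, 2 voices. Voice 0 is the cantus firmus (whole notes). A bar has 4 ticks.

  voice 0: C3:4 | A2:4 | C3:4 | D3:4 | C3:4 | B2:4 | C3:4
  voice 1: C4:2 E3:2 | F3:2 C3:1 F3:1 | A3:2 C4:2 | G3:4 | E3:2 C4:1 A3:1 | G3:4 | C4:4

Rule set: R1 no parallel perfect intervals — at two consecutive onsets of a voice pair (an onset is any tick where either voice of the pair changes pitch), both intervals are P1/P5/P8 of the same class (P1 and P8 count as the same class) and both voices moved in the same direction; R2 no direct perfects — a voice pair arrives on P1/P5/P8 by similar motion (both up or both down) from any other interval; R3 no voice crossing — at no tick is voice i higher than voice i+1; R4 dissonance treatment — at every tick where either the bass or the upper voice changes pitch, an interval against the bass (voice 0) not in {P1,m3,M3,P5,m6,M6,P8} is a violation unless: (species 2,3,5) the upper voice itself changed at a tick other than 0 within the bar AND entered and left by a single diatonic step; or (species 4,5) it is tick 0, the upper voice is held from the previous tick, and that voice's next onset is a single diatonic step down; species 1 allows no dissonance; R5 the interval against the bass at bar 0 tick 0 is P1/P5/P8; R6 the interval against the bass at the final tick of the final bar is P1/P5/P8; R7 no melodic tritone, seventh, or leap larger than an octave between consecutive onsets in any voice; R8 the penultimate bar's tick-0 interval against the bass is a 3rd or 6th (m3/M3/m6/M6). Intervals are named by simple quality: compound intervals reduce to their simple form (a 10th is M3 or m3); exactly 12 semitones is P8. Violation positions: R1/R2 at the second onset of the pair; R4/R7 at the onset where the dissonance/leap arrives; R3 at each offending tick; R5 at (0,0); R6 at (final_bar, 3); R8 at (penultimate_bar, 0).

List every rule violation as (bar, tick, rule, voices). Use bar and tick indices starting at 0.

(3, 0, R4, (0, 1))
(6, 0, R2, (0, 1))

bar 0: v0=C3 v1=C4 downbeat P8
bar 1: v0=A2 v1=F3 downbeat m6
bar 2: v0=C3 v1=A3 downbeat M6
bar 3: v0=D3 v1=G3 downbeat P4
bar 4: v0=C3 v1=E3 downbeat M3
bar 5: v0=B2 v1=G3 downbeat m6
bar 6: v0=C3 v1=C4 downbeat P8
  -> R4 @ bar 3 tick 0 v(0, 1): D3/G3 P4 untreated
  -> R2 @ bar 6 tick 0 v(0, 1): B2/G3 m6 -> C3/C4 P8 similar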